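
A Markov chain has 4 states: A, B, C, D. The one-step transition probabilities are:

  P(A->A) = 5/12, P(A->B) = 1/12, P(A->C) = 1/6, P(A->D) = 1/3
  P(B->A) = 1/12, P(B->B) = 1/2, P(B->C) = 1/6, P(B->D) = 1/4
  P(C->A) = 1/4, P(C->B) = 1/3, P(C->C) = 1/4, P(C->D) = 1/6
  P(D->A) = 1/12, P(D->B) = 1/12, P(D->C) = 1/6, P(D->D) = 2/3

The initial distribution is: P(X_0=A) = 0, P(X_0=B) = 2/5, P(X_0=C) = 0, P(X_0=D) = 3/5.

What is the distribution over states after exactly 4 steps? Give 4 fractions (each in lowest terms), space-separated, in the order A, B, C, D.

Answer: 865/5184 1535/6912 1885/10368 989/2304

Derivation:
Propagating the distribution step by step (d_{t+1} = d_t * P):
d_0 = (A=0, B=2/5, C=0, D=3/5)
  d_1[A] = 0*5/12 + 2/5*1/12 + 0*1/4 + 3/5*1/12 = 1/12
  d_1[B] = 0*1/12 + 2/5*1/2 + 0*1/3 + 3/5*1/12 = 1/4
  d_1[C] = 0*1/6 + 2/5*1/6 + 0*1/4 + 3/5*1/6 = 1/6
  d_1[D] = 0*1/3 + 2/5*1/4 + 0*1/6 + 3/5*2/3 = 1/2
d_1 = (A=1/12, B=1/4, C=1/6, D=1/2)
  d_2[A] = 1/12*5/12 + 1/4*1/12 + 1/6*1/4 + 1/2*1/12 = 5/36
  d_2[B] = 1/12*1/12 + 1/4*1/2 + 1/6*1/3 + 1/2*1/12 = 11/48
  d_2[C] = 1/12*1/6 + 1/4*1/6 + 1/6*1/4 + 1/2*1/6 = 13/72
  d_2[D] = 1/12*1/3 + 1/4*1/4 + 1/6*1/6 + 1/2*2/3 = 65/144
d_2 = (A=5/36, B=11/48, C=13/72, D=65/144)
  d_3[A] = 5/36*5/12 + 11/48*1/12 + 13/72*1/4 + 65/144*1/12 = 23/144
  d_3[B] = 5/36*1/12 + 11/48*1/2 + 13/72*1/3 + 65/144*1/12 = 43/192
  d_3[C] = 5/36*1/6 + 11/48*1/6 + 13/72*1/4 + 65/144*1/6 = 157/864
  d_3[D] = 5/36*1/3 + 11/48*1/4 + 13/72*1/6 + 65/144*2/3 = 751/1728
d_3 = (A=23/144, B=43/192, C=157/864, D=751/1728)
  d_4[A] = 23/144*5/12 + 43/192*1/12 + 157/864*1/4 + 751/1728*1/12 = 865/5184
  d_4[B] = 23/144*1/12 + 43/192*1/2 + 157/864*1/3 + 751/1728*1/12 = 1535/6912
  d_4[C] = 23/144*1/6 + 43/192*1/6 + 157/864*1/4 + 751/1728*1/6 = 1885/10368
  d_4[D] = 23/144*1/3 + 43/192*1/4 + 157/864*1/6 + 751/1728*2/3 = 989/2304
d_4 = (A=865/5184, B=1535/6912, C=1885/10368, D=989/2304)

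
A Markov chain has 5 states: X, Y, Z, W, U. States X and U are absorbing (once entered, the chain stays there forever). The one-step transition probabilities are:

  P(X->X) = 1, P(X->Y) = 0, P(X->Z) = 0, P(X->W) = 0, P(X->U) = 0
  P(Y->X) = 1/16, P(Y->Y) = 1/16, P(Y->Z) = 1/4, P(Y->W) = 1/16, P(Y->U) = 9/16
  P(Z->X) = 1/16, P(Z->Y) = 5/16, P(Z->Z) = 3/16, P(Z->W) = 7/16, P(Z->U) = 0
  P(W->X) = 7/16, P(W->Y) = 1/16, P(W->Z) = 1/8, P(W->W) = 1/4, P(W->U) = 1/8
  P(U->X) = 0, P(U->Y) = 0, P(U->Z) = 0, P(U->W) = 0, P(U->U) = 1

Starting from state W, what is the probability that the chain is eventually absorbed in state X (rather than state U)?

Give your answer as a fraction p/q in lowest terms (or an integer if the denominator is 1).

Let a_i = P(absorbed in X | start in state i).
Boundary conditions: a_X = 1, a_U = 0.
For each transient state i, a_i = sum_j P(i->j) * a_j:
  a_Y = 1/16*a_X + 1/16*a_Y + 1/4*a_Z + 1/16*a_W + 9/16*a_U
  a_Z = 1/16*a_X + 5/16*a_Y + 3/16*a_Z + 7/16*a_W + 0*a_U
  a_W = 7/16*a_X + 1/16*a_Y + 1/8*a_Z + 1/4*a_W + 1/8*a_U

Substituting a_X = 1 and a_U = 0, rearrange to (I - Q) a = r where r[i] = P(i -> X):
  [15/16, -1/4, -1/16] . (a_Y, a_Z, a_W) = 1/16
  [-5/16, 13/16, -7/16] . (a_Y, a_Z, a_W) = 1/16
  [-1/16, -1/8, 3/4] . (a_Y, a_Z, a_W) = 7/16

Solving yields:
  a_Y = 479/1839
  a_Z = 1016/1839
  a_W = 1282/1839

Starting state is W, so the absorption probability is a_W = 1282/1839.

Answer: 1282/1839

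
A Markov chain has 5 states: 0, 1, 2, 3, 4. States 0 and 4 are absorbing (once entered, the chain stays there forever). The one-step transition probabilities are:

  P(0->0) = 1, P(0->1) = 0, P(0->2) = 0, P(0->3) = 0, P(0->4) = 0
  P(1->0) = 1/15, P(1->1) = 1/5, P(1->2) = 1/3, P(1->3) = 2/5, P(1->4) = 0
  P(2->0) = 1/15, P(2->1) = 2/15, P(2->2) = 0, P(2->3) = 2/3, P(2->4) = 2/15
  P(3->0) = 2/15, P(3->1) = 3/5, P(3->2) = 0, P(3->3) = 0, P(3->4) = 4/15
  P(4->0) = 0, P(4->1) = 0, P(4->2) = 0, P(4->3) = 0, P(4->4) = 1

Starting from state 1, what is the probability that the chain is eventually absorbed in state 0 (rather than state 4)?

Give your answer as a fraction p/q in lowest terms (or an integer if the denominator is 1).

Let a_i = P(absorbed in 0 | start in state i).
Boundary conditions: a_0 = 1, a_4 = 0.
For each transient state i, a_i = sum_j P(i->j) * a_j:
  a_1 = 1/15*a_0 + 1/5*a_1 + 1/3*a_2 + 2/5*a_3 + 0*a_4
  a_2 = 1/15*a_0 + 2/15*a_1 + 0*a_2 + 2/3*a_3 + 2/15*a_4
  a_3 = 2/15*a_0 + 3/5*a_1 + 0*a_2 + 0*a_3 + 4/15*a_4

Substituting a_0 = 1 and a_4 = 0, rearrange to (I - Q) a = r where r[i] = P(i -> 0):
  [4/5, -1/3, -2/5] . (a_1, a_2, a_3) = 1/15
  [-2/15, 1, -2/3] . (a_1, a_2, a_3) = 1/15
  [-3/5, 0, 1] . (a_1, a_2, a_3) = 2/15

Solving yields:
  a_1 = 58/129
  a_2 = 17/43
  a_3 = 52/129

Starting state is 1, so the absorption probability is a_1 = 58/129.

Answer: 58/129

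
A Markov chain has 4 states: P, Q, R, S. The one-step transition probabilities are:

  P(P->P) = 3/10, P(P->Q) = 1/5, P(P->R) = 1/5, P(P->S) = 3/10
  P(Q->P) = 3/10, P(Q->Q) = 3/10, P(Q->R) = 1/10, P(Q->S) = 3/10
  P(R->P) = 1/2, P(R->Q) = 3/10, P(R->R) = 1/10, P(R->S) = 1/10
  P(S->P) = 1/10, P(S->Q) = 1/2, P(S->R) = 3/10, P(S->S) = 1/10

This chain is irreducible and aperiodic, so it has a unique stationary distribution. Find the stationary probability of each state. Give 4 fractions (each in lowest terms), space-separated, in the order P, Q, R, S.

Answer: 88/303 191/606 35/202 67/303

Derivation:
The stationary distribution satisfies pi = pi * P, i.e.:
  pi_P = 3/10*pi_P + 3/10*pi_Q + 1/2*pi_R + 1/10*pi_S
  pi_Q = 1/5*pi_P + 3/10*pi_Q + 3/10*pi_R + 1/2*pi_S
  pi_R = 1/5*pi_P + 1/10*pi_Q + 1/10*pi_R + 3/10*pi_S
  pi_S = 3/10*pi_P + 3/10*pi_Q + 1/10*pi_R + 1/10*pi_S
with normalization: pi_P + pi_Q + pi_R + pi_S = 1.

Using the first 3 balance equations plus normalization, the linear system A*pi = b is:
  [-7/10, 3/10, 1/2, 1/10] . pi = 0
  [1/5, -7/10, 3/10, 1/2] . pi = 0
  [1/5, 1/10, -9/10, 3/10] . pi = 0
  [1, 1, 1, 1] . pi = 1

Solving yields:
  pi_P = 88/303
  pi_Q = 191/606
  pi_R = 35/202
  pi_S = 67/303

Verification (pi * P):
  88/303*3/10 + 191/606*3/10 + 35/202*1/2 + 67/303*1/10 = 88/303 = pi_P  (ok)
  88/303*1/5 + 191/606*3/10 + 35/202*3/10 + 67/303*1/2 = 191/606 = pi_Q  (ok)
  88/303*1/5 + 191/606*1/10 + 35/202*1/10 + 67/303*3/10 = 35/202 = pi_R  (ok)
  88/303*3/10 + 191/606*3/10 + 35/202*1/10 + 67/303*1/10 = 67/303 = pi_S  (ok)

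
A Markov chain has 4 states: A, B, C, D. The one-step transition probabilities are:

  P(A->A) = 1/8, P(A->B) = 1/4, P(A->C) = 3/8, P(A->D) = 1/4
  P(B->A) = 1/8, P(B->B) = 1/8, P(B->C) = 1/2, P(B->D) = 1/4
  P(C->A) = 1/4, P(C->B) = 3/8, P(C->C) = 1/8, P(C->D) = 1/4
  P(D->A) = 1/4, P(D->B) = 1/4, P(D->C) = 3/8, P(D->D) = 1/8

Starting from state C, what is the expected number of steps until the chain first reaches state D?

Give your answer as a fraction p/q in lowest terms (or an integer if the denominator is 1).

Answer: 4

Derivation:
Let h_i = expected steps to first reach D from state i.
Boundary: h_D = 0.
First-step equations for the other states:
  h_A = 1 + 1/8*h_A + 1/4*h_B + 3/8*h_C + 1/4*h_D
  h_B = 1 + 1/8*h_A + 1/8*h_B + 1/2*h_C + 1/4*h_D
  h_C = 1 + 1/4*h_A + 3/8*h_B + 1/8*h_C + 1/4*h_D

Substituting h_D = 0 and rearranging gives the linear system (I - Q) h = 1:
  [7/8, -1/4, -3/8] . (h_A, h_B, h_C) = 1
  [-1/8, 7/8, -1/2] . (h_A, h_B, h_C) = 1
  [-1/4, -3/8, 7/8] . (h_A, h_B, h_C) = 1

Solving yields:
  h_A = 4
  h_B = 4
  h_C = 4

Starting state is C, so the expected hitting time is h_C = 4.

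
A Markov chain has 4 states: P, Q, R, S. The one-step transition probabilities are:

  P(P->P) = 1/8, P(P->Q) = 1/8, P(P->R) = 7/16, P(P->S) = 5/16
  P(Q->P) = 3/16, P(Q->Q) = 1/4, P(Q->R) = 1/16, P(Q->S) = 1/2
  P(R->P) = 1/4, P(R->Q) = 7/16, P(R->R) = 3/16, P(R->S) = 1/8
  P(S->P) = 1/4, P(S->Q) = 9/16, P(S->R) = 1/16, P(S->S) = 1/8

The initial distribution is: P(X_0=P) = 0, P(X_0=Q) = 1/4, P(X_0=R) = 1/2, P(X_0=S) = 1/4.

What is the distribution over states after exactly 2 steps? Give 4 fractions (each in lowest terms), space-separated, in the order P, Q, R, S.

Answer: 199/1024 5/16 85/512 335/1024

Derivation:
Propagating the distribution step by step (d_{t+1} = d_t * P):
d_0 = (P=0, Q=1/4, R=1/2, S=1/4)
  d_1[P] = 0*1/8 + 1/4*3/16 + 1/2*1/4 + 1/4*1/4 = 15/64
  d_1[Q] = 0*1/8 + 1/4*1/4 + 1/2*7/16 + 1/4*9/16 = 27/64
  d_1[R] = 0*7/16 + 1/4*1/16 + 1/2*3/16 + 1/4*1/16 = 1/8
  d_1[S] = 0*5/16 + 1/4*1/2 + 1/2*1/8 + 1/4*1/8 = 7/32
d_1 = (P=15/64, Q=27/64, R=1/8, S=7/32)
  d_2[P] = 15/64*1/8 + 27/64*3/16 + 1/8*1/4 + 7/32*1/4 = 199/1024
  d_2[Q] = 15/64*1/8 + 27/64*1/4 + 1/8*7/16 + 7/32*9/16 = 5/16
  d_2[R] = 15/64*7/16 + 27/64*1/16 + 1/8*3/16 + 7/32*1/16 = 85/512
  d_2[S] = 15/64*5/16 + 27/64*1/2 + 1/8*1/8 + 7/32*1/8 = 335/1024
d_2 = (P=199/1024, Q=5/16, R=85/512, S=335/1024)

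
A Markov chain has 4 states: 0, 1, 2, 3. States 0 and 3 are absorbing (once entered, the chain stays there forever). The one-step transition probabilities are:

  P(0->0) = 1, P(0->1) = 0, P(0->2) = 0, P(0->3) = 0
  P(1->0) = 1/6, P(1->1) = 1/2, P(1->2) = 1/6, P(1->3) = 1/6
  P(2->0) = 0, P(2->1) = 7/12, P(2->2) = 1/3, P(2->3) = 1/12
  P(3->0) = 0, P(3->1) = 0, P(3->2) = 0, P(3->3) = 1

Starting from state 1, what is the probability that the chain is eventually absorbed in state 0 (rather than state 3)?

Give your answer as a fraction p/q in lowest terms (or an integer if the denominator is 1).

Let a_i = P(absorbed in 0 | start in state i).
Boundary conditions: a_0 = 1, a_3 = 0.
For each transient state i, a_i = sum_j P(i->j) * a_j:
  a_1 = 1/6*a_0 + 1/2*a_1 + 1/6*a_2 + 1/6*a_3
  a_2 = 0*a_0 + 7/12*a_1 + 1/3*a_2 + 1/12*a_3

Substituting a_0 = 1 and a_3 = 0, rearrange to (I - Q) a = r where r[i] = P(i -> 0):
  [1/2, -1/6] . (a_1, a_2) = 1/6
  [-7/12, 2/3] . (a_1, a_2) = 0

Solving yields:
  a_1 = 8/17
  a_2 = 7/17

Starting state is 1, so the absorption probability is a_1 = 8/17.

Answer: 8/17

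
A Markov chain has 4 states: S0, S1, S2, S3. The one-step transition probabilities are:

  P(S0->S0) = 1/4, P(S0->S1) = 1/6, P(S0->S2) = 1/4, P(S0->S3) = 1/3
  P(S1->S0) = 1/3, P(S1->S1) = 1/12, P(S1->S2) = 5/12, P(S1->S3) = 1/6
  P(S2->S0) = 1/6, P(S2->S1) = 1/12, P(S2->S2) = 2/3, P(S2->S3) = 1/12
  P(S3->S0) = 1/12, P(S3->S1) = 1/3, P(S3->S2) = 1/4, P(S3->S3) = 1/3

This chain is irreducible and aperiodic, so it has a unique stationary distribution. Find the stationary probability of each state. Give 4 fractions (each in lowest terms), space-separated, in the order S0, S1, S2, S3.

The stationary distribution satisfies pi = pi * P, i.e.:
  pi_S0 = 1/4*pi_S0 + 1/3*pi_S1 + 1/6*pi_S2 + 1/12*pi_S3
  pi_S1 = 1/6*pi_S0 + 1/12*pi_S1 + 1/12*pi_S2 + 1/3*pi_S3
  pi_S2 = 1/4*pi_S0 + 5/12*pi_S1 + 2/3*pi_S2 + 1/4*pi_S3
  pi_S3 = 1/3*pi_S0 + 1/6*pi_S1 + 1/12*pi_S2 + 1/3*pi_S3
with normalization: pi_S0 + pi_S1 + pi_S2 + pi_S3 = 1.

Using the first 3 balance equations plus normalization, the linear system A*pi = b is:
  [-3/4, 1/3, 1/6, 1/12] . pi = 0
  [1/6, -11/12, 1/12, 1/3] . pi = 0
  [1/4, 5/12, -1/3, 1/4] . pi = 0
  [1, 1, 1, 1] . pi = 1

Solving yields:
  pi_S0 = 13/68
  pi_S1 = 5/34
  pi_S2 = 8/17
  pi_S3 = 13/68

Verification (pi * P):
  13/68*1/4 + 5/34*1/3 + 8/17*1/6 + 13/68*1/12 = 13/68 = pi_S0  (ok)
  13/68*1/6 + 5/34*1/12 + 8/17*1/12 + 13/68*1/3 = 5/34 = pi_S1  (ok)
  13/68*1/4 + 5/34*5/12 + 8/17*2/3 + 13/68*1/4 = 8/17 = pi_S2  (ok)
  13/68*1/3 + 5/34*1/6 + 8/17*1/12 + 13/68*1/3 = 13/68 = pi_S3  (ok)

Answer: 13/68 5/34 8/17 13/68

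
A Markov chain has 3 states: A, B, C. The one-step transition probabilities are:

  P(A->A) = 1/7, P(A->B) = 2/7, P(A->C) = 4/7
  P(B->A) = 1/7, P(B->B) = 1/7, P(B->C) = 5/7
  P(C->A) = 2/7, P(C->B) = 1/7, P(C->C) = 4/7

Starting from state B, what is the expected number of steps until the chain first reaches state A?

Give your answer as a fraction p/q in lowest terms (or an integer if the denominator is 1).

Answer: 56/13

Derivation:
Let h_i = expected steps to first reach A from state i.
Boundary: h_A = 0.
First-step equations for the other states:
  h_B = 1 + 1/7*h_A + 1/7*h_B + 5/7*h_C
  h_C = 1 + 2/7*h_A + 1/7*h_B + 4/7*h_C

Substituting h_A = 0 and rearranging gives the linear system (I - Q) h = 1:
  [6/7, -5/7] . (h_B, h_C) = 1
  [-1/7, 3/7] . (h_B, h_C) = 1

Solving yields:
  h_B = 56/13
  h_C = 49/13

Starting state is B, so the expected hitting time is h_B = 56/13.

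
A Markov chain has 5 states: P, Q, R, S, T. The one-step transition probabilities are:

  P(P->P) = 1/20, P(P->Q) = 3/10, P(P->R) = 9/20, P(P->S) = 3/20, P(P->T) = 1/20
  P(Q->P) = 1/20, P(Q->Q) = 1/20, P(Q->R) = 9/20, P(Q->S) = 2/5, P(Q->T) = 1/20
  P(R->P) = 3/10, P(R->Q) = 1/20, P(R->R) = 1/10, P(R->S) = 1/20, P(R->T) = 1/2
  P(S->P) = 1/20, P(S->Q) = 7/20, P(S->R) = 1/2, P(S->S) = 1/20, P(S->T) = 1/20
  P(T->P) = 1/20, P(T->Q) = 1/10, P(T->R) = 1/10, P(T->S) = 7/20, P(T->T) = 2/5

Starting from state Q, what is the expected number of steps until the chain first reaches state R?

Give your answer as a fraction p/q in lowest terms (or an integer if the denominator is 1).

Answer: 9360/4093

Derivation:
Let h_i = expected steps to first reach R from state i.
Boundary: h_R = 0.
First-step equations for the other states:
  h_P = 1 + 1/20*h_P + 3/10*h_Q + 9/20*h_R + 3/20*h_S + 1/20*h_T
  h_Q = 1 + 1/20*h_P + 1/20*h_Q + 9/20*h_R + 2/5*h_S + 1/20*h_T
  h_S = 1 + 1/20*h_P + 7/20*h_Q + 1/2*h_R + 1/20*h_S + 1/20*h_T
  h_T = 1 + 1/20*h_P + 1/10*h_Q + 1/10*h_R + 7/20*h_S + 2/5*h_T

Substituting h_R = 0 and rearranging gives the linear system (I - Q) h = 1:
  [19/20, -3/10, -3/20, -1/20] . (h_P, h_Q, h_S, h_T) = 1
  [-1/20, 19/20, -2/5, -1/20] . (h_P, h_Q, h_S, h_T) = 1
  [-1/20, -7/20, 19/20, -1/20] . (h_P, h_Q, h_S, h_T) = 1
  [-1/20, -1/10, -7/20, 3/5] . (h_P, h_Q, h_S, h_T) = 1

Solving yields:
  h_P = 28340/12279
  h_Q = 9360/4093
  h_S = 27040/12279
  h_T = 43280/12279

Starting state is Q, so the expected hitting time is h_Q = 9360/4093.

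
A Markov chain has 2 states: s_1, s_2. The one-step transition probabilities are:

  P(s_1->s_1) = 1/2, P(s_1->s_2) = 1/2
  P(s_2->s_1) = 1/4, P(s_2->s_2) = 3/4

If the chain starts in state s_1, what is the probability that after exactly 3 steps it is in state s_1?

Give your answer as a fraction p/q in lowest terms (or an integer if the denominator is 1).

Answer: 11/32

Derivation:
Computing P^3 by repeated multiplication:
P^1 =
  s_1: [1/2, 1/2]
  s_2: [1/4, 3/4]
P^2 =
  s_1: [3/8, 5/8]
  s_2: [5/16, 11/16]
P^3 =
  s_1: [11/32, 21/32]
  s_2: [21/64, 43/64]

(P^3)[s_1 -> s_1] = 11/32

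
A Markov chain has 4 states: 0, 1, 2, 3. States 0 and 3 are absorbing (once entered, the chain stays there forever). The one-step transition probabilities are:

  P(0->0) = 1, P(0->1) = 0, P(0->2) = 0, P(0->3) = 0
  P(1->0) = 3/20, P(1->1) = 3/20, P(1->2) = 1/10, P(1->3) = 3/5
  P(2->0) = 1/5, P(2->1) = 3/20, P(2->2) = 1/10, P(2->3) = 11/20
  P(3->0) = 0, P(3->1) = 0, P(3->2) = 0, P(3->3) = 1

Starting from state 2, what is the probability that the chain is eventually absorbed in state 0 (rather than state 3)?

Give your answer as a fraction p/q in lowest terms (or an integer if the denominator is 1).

Let a_i = P(absorbed in 0 | start in state i).
Boundary conditions: a_0 = 1, a_3 = 0.
For each transient state i, a_i = sum_j P(i->j) * a_j:
  a_1 = 3/20*a_0 + 3/20*a_1 + 1/10*a_2 + 3/5*a_3
  a_2 = 1/5*a_0 + 3/20*a_1 + 1/10*a_2 + 11/20*a_3

Substituting a_0 = 1 and a_3 = 0, rearrange to (I - Q) a = r where r[i] = P(i -> 0):
  [17/20, -1/10] . (a_1, a_2) = 3/20
  [-3/20, 9/10] . (a_1, a_2) = 1/5

Solving yields:
  a_1 = 31/150
  a_2 = 77/300

Starting state is 2, so the absorption probability is a_2 = 77/300.

Answer: 77/300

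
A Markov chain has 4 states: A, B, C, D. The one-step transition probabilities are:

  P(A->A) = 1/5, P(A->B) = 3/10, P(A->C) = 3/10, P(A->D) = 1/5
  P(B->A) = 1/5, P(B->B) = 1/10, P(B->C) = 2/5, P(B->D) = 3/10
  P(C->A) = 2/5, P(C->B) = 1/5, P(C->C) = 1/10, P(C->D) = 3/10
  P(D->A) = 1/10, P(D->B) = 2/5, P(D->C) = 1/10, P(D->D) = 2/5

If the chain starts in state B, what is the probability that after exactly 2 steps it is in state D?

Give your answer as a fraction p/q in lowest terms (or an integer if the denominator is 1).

Computing P^2 by repeated multiplication:
P^1 =
  A: [1/5, 3/10, 3/10, 1/5]
  B: [1/5, 1/10, 2/5, 3/10]
  C: [2/5, 1/5, 1/10, 3/10]
  D: [1/10, 2/5, 1/10, 2/5]
P^2 =
  A: [6/25, 23/100, 23/100, 3/10]
  B: [1/4, 27/100, 17/100, 31/100]
  C: [19/100, 7/25, 6/25, 29/100]
  D: [9/50, 1/4, 6/25, 33/100]

(P^2)[B -> D] = 31/100

Answer: 31/100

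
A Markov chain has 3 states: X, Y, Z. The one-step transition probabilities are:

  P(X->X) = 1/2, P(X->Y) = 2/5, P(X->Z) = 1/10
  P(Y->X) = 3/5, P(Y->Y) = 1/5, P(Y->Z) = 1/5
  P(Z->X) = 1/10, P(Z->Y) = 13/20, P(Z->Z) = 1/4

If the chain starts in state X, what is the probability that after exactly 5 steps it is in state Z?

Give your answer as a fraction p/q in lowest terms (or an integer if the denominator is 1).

Answer: 257031/1600000

Derivation:
Computing P^5 by repeated multiplication:
P^1 =
  X: [1/2, 2/5, 1/10]
  Y: [3/5, 1/5, 1/5]
  Z: [1/10, 13/20, 1/4]
P^2 =
  X: [1/2, 69/200, 31/200]
  Y: [11/25, 41/100, 3/20]
  Z: [93/200, 133/400, 81/400]
P^3 =
  X: [189/400, 1479/4000, 631/4000]
  Y: [481/1000, 711/2000, 327/2000]
  Z: [1809/4000, 3073/8000, 1309/8000]
P^4 =
  X: [3791/8000, 29239/80000, 12851/80000]
  Y: [9403/20000, 14791/40000, 6403/40000]
  Z: [37837/80000, 58253/160000, 26073/160000]
P^5 =
  X: [75567/160000, 587299/1600000, 257031/1600000]
  Y: [189179/400000, 292851/800000, 128791/800000]
  Z: [753961/1600000, 1177353/3200000, 20589/128000]

(P^5)[X -> Z] = 257031/1600000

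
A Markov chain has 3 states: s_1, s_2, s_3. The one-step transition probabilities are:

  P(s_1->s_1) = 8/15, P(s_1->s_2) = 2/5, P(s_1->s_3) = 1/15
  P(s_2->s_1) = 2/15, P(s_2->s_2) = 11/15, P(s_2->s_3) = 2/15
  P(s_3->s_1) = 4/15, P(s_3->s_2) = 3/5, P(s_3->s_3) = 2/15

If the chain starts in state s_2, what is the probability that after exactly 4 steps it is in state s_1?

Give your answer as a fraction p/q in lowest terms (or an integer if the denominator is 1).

Answer: 98/405

Derivation:
Computing P^4 by repeated multiplication:
P^1 =
  s_1: [8/15, 2/5, 1/15]
  s_2: [2/15, 11/15, 2/15]
  s_3: [4/15, 3/5, 2/15]
P^2 =
  s_1: [16/45, 41/75, 22/225]
  s_2: [46/225, 151/225, 28/225]
  s_3: [58/225, 47/75, 26/225]
P^3 =
  s_1: [974/3375, 677/1125, 74/675]
  s_2: [782/3375, 2189/3375, 404/3375]
  s_3: [34/135, 79/125, 392/3375]
P^4 =
  s_1: [13334/50625, 2101/3375, 5776/50625]
  s_2: [98/405, 32407/50625, 5968/50625]
  s_3: [12634/50625, 10697/16875, 236/2025]

(P^4)[s_2 -> s_1] = 98/405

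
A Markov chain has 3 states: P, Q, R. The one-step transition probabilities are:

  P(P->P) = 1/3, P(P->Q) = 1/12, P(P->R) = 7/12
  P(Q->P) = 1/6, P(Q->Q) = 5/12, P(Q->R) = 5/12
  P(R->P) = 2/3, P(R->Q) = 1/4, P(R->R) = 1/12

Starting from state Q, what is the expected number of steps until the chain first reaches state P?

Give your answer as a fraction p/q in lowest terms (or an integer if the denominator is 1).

Let h_i = expected steps to first reach P from state i.
Boundary: h_P = 0.
First-step equations for the other states:
  h_Q = 1 + 1/6*h_P + 5/12*h_Q + 5/12*h_R
  h_R = 1 + 2/3*h_P + 1/4*h_Q + 1/12*h_R

Substituting h_P = 0 and rearranging gives the linear system (I - Q) h = 1:
  [7/12, -5/12] . (h_Q, h_R) = 1
  [-1/4, 11/12] . (h_Q, h_R) = 1

Solving yields:
  h_Q = 96/31
  h_R = 60/31

Starting state is Q, so the expected hitting time is h_Q = 96/31.

Answer: 96/31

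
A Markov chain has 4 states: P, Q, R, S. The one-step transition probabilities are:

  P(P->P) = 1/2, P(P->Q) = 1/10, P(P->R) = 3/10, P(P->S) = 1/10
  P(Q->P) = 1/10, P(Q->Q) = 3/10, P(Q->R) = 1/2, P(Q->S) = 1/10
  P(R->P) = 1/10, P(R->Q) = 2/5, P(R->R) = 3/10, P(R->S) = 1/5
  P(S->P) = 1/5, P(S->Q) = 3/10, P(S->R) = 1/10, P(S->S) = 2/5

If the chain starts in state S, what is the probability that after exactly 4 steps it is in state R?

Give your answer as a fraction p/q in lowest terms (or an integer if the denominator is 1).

Computing P^4 by repeated multiplication:
P^1 =
  P: [1/2, 1/10, 3/10, 1/10]
  Q: [1/10, 3/10, 1/2, 1/10]
  R: [1/10, 2/5, 3/10, 1/5]
  S: [1/5, 3/10, 1/10, 2/5]
P^2 =
  P: [31/100, 23/100, 3/10, 4/25]
  Q: [3/20, 33/100, 17/50, 9/50]
  R: [4/25, 31/100, 17/50, 19/100]
  S: [11/50, 27/100, 7/25, 23/100]
P^3 =
  P: [6/25, 67/250, 157/500, 89/500]
  Q: [89/500, 38/125, 33/100, 47/250]
  R: [183/1000, 151/500, 81/250, 191/1000]
  S: [211/1000, 71/250, 77/250, 197/1000]
P^4 =
  P: [1069/5000, 1417/5000, 159/500, 231/1250]
  Q: [19/100, 1487/5000, 202/625, 947/5000]
  R: [1923/10000, 1479/5000, 1611/5000, 1897/10000]
  S: [2041/10000, 1443/5000, 1587/5000, 1899/10000]

(P^4)[S -> R] = 1587/5000

Answer: 1587/5000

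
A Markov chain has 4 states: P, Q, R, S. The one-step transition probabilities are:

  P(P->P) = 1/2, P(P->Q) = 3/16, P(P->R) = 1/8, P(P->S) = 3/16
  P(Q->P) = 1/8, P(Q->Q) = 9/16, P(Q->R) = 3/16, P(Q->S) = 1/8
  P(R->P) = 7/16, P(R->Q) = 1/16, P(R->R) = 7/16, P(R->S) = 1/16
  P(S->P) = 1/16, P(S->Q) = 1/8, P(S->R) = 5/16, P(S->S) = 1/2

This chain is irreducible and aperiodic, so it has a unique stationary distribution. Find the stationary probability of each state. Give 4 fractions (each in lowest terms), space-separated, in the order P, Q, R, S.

The stationary distribution satisfies pi = pi * P, i.e.:
  pi_P = 1/2*pi_P + 1/8*pi_Q + 7/16*pi_R + 1/16*pi_S
  pi_Q = 3/16*pi_P + 9/16*pi_Q + 1/16*pi_R + 1/8*pi_S
  pi_R = 1/8*pi_P + 3/16*pi_Q + 7/16*pi_R + 5/16*pi_S
  pi_S = 3/16*pi_P + 1/8*pi_Q + 1/16*pi_R + 1/2*pi_S
with normalization: pi_P + pi_Q + pi_R + pi_S = 1.

Using the first 3 balance equations plus normalization, the linear system A*pi = b is:
  [-1/2, 1/8, 7/16, 1/16] . pi = 0
  [3/16, -7/16, 1/16, 1/8] . pi = 0
  [1/8, 3/16, -9/16, 5/16] . pi = 0
  [1, 1, 1, 1] . pi = 1

Solving yields:
  pi_P = 393/1273
  pi_Q = 290/1273
  pi_R = 329/1273
  pi_S = 261/1273

Verification (pi * P):
  393/1273*1/2 + 290/1273*1/8 + 329/1273*7/16 + 261/1273*1/16 = 393/1273 = pi_P  (ok)
  393/1273*3/16 + 290/1273*9/16 + 329/1273*1/16 + 261/1273*1/8 = 290/1273 = pi_Q  (ok)
  393/1273*1/8 + 290/1273*3/16 + 329/1273*7/16 + 261/1273*5/16 = 329/1273 = pi_R  (ok)
  393/1273*3/16 + 290/1273*1/8 + 329/1273*1/16 + 261/1273*1/2 = 261/1273 = pi_S  (ok)

Answer: 393/1273 290/1273 329/1273 261/1273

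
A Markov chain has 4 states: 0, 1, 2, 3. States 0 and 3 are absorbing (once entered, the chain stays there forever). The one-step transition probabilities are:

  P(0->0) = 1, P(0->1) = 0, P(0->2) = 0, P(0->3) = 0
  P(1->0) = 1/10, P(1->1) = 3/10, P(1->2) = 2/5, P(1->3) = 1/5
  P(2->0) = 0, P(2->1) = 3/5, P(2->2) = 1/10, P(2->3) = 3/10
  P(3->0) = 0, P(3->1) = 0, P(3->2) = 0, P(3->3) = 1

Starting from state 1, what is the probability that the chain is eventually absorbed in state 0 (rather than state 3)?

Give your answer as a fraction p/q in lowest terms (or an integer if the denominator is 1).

Let a_i = P(absorbed in 0 | start in state i).
Boundary conditions: a_0 = 1, a_3 = 0.
For each transient state i, a_i = sum_j P(i->j) * a_j:
  a_1 = 1/10*a_0 + 3/10*a_1 + 2/5*a_2 + 1/5*a_3
  a_2 = 0*a_0 + 3/5*a_1 + 1/10*a_2 + 3/10*a_3

Substituting a_0 = 1 and a_3 = 0, rearrange to (I - Q) a = r where r[i] = P(i -> 0):
  [7/10, -2/5] . (a_1, a_2) = 1/10
  [-3/5, 9/10] . (a_1, a_2) = 0

Solving yields:
  a_1 = 3/13
  a_2 = 2/13

Starting state is 1, so the absorption probability is a_1 = 3/13.

Answer: 3/13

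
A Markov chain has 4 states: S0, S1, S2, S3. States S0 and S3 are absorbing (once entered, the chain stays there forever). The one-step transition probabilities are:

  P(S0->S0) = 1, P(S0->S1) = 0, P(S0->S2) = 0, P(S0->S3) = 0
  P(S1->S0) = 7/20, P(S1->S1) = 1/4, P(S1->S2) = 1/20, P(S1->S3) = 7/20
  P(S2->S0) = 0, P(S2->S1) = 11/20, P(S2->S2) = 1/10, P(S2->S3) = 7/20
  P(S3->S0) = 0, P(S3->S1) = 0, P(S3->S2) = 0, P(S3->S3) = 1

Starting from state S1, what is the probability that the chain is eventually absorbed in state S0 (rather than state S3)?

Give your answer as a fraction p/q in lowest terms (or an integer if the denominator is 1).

Answer: 18/37

Derivation:
Let a_i = P(absorbed in S0 | start in state i).
Boundary conditions: a_S0 = 1, a_S3 = 0.
For each transient state i, a_i = sum_j P(i->j) * a_j:
  a_S1 = 7/20*a_S0 + 1/4*a_S1 + 1/20*a_S2 + 7/20*a_S3
  a_S2 = 0*a_S0 + 11/20*a_S1 + 1/10*a_S2 + 7/20*a_S3

Substituting a_S0 = 1 and a_S3 = 0, rearrange to (I - Q) a = r where r[i] = P(i -> S0):
  [3/4, -1/20] . (a_S1, a_S2) = 7/20
  [-11/20, 9/10] . (a_S1, a_S2) = 0

Solving yields:
  a_S1 = 18/37
  a_S2 = 11/37

Starting state is S1, so the absorption probability is a_S1 = 18/37.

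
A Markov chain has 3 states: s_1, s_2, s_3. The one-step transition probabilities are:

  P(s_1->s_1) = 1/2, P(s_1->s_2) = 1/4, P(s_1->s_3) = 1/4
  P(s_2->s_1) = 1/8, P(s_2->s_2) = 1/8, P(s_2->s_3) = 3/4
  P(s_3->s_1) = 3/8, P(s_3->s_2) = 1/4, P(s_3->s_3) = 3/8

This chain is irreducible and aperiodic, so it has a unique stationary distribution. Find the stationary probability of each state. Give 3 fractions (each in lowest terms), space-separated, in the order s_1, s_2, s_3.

The stationary distribution satisfies pi = pi * P, i.e.:
  pi_s_1 = 1/2*pi_s_1 + 1/8*pi_s_2 + 3/8*pi_s_3
  pi_s_2 = 1/4*pi_s_1 + 1/8*pi_s_2 + 1/4*pi_s_3
  pi_s_3 = 1/4*pi_s_1 + 3/4*pi_s_2 + 3/8*pi_s_3
with normalization: pi_s_1 + pi_s_2 + pi_s_3 = 1.

Using the first 2 balance equations plus normalization, the linear system A*pi = b is:
  [-1/2, 1/8, 3/8] . pi = 0
  [1/4, -7/8, 1/4] . pi = 0
  [1, 1, 1] . pi = 1

Solving yields:
  pi_s_1 = 23/63
  pi_s_2 = 2/9
  pi_s_3 = 26/63

Verification (pi * P):
  23/63*1/2 + 2/9*1/8 + 26/63*3/8 = 23/63 = pi_s_1  (ok)
  23/63*1/4 + 2/9*1/8 + 26/63*1/4 = 2/9 = pi_s_2  (ok)
  23/63*1/4 + 2/9*3/4 + 26/63*3/8 = 26/63 = pi_s_3  (ok)

Answer: 23/63 2/9 26/63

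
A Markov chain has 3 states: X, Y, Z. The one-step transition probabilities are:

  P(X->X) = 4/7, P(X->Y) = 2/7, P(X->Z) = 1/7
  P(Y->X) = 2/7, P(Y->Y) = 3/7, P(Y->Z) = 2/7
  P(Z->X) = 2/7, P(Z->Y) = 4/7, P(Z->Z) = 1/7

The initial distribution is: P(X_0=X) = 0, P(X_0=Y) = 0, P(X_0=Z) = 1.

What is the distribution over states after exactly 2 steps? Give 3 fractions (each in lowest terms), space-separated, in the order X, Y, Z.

Answer: 18/49 20/49 11/49

Derivation:
Propagating the distribution step by step (d_{t+1} = d_t * P):
d_0 = (X=0, Y=0, Z=1)
  d_1[X] = 0*4/7 + 0*2/7 + 1*2/7 = 2/7
  d_1[Y] = 0*2/7 + 0*3/7 + 1*4/7 = 4/7
  d_1[Z] = 0*1/7 + 0*2/7 + 1*1/7 = 1/7
d_1 = (X=2/7, Y=4/7, Z=1/7)
  d_2[X] = 2/7*4/7 + 4/7*2/7 + 1/7*2/7 = 18/49
  d_2[Y] = 2/7*2/7 + 4/7*3/7 + 1/7*4/7 = 20/49
  d_2[Z] = 2/7*1/7 + 4/7*2/7 + 1/7*1/7 = 11/49
d_2 = (X=18/49, Y=20/49, Z=11/49)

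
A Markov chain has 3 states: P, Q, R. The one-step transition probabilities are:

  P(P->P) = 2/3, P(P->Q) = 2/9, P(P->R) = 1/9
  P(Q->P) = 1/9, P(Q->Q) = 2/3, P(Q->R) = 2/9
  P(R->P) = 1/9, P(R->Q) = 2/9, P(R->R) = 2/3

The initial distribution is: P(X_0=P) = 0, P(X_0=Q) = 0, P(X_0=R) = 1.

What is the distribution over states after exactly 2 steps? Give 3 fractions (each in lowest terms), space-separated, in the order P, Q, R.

Answer: 14/81 26/81 41/81

Derivation:
Propagating the distribution step by step (d_{t+1} = d_t * P):
d_0 = (P=0, Q=0, R=1)
  d_1[P] = 0*2/3 + 0*1/9 + 1*1/9 = 1/9
  d_1[Q] = 0*2/9 + 0*2/3 + 1*2/9 = 2/9
  d_1[R] = 0*1/9 + 0*2/9 + 1*2/3 = 2/3
d_1 = (P=1/9, Q=2/9, R=2/3)
  d_2[P] = 1/9*2/3 + 2/9*1/9 + 2/3*1/9 = 14/81
  d_2[Q] = 1/9*2/9 + 2/9*2/3 + 2/3*2/9 = 26/81
  d_2[R] = 1/9*1/9 + 2/9*2/9 + 2/3*2/3 = 41/81
d_2 = (P=14/81, Q=26/81, R=41/81)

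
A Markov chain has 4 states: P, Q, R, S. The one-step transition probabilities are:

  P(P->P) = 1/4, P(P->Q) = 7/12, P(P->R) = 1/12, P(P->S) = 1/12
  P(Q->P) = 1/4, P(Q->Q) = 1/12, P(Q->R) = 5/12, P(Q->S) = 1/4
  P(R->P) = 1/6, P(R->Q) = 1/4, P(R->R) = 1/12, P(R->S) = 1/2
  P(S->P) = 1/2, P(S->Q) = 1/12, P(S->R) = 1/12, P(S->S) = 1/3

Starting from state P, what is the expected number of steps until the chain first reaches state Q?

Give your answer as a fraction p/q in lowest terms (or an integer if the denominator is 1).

Let h_i = expected steps to first reach Q from state i.
Boundary: h_Q = 0.
First-step equations for the other states:
  h_P = 1 + 1/4*h_P + 7/12*h_Q + 1/12*h_R + 1/12*h_S
  h_R = 1 + 1/6*h_P + 1/4*h_Q + 1/12*h_R + 1/2*h_S
  h_S = 1 + 1/2*h_P + 1/12*h_Q + 1/12*h_R + 1/3*h_S

Substituting h_Q = 0 and rearranging gives the linear system (I - Q) h = 1:
  [3/4, -1/12, -1/12] . (h_P, h_R, h_S) = 1
  [-1/6, 11/12, -1/2] . (h_P, h_R, h_S) = 1
  [-1/2, -1/12, 2/3] . (h_P, h_R, h_S) = 1

Solving yields:
  h_P = 216/103
  h_R = 348/103
  h_S = 360/103

Starting state is P, so the expected hitting time is h_P = 216/103.

Answer: 216/103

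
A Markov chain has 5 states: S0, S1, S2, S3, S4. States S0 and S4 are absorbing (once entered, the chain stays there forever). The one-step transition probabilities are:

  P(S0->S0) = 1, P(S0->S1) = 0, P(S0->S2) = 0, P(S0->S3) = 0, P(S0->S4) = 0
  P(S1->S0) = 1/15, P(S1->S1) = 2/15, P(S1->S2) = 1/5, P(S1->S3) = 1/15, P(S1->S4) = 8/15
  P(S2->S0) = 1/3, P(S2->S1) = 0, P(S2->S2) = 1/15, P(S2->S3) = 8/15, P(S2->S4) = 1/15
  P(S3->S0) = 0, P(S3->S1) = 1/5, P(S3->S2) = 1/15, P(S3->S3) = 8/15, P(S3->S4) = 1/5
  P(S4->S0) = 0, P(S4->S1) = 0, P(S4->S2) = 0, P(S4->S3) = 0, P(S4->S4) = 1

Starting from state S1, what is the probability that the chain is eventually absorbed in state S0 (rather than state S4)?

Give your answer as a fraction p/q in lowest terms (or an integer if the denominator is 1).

Answer: 25/132

Derivation:
Let a_i = P(absorbed in S0 | start in state i).
Boundary conditions: a_S0 = 1, a_S4 = 0.
For each transient state i, a_i = sum_j P(i->j) * a_j:
  a_S1 = 1/15*a_S0 + 2/15*a_S1 + 1/5*a_S2 + 1/15*a_S3 + 8/15*a_S4
  a_S2 = 1/3*a_S0 + 0*a_S1 + 1/15*a_S2 + 8/15*a_S3 + 1/15*a_S4
  a_S3 = 0*a_S0 + 1/5*a_S1 + 1/15*a_S2 + 8/15*a_S3 + 1/5*a_S4

Substituting a_S0 = 1 and a_S4 = 0, rearrange to (I - Q) a = r where r[i] = P(i -> S0):
  [13/15, -1/5, -1/15] . (a_S1, a_S2, a_S3) = 1/15
  [0, 14/15, -8/15] . (a_S1, a_S2, a_S3) = 1/3
  [-1/5, -1/15, 7/15] . (a_S1, a_S2, a_S3) = 0

Solving yields:
  a_S1 = 25/132
  a_S2 = 29/66
  a_S3 = 19/132

Starting state is S1, so the absorption probability is a_S1 = 25/132.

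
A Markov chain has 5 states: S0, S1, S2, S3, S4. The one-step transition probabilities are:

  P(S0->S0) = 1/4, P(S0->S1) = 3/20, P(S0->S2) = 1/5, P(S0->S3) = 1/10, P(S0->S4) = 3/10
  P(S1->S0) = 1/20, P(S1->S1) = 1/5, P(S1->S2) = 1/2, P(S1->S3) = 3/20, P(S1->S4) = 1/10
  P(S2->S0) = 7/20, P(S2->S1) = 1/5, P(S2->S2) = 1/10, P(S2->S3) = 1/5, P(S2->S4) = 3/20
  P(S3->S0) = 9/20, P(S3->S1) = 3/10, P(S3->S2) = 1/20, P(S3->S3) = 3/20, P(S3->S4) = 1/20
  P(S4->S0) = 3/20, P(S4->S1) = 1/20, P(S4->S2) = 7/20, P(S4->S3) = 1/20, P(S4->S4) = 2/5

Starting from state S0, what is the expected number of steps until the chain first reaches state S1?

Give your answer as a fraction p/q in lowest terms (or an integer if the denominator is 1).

Answer: 38660/5807

Derivation:
Let h_i = expected steps to first reach S1 from state i.
Boundary: h_S1 = 0.
First-step equations for the other states:
  h_S0 = 1 + 1/4*h_S0 + 3/20*h_S1 + 1/5*h_S2 + 1/10*h_S3 + 3/10*h_S4
  h_S2 = 1 + 7/20*h_S0 + 1/5*h_S1 + 1/10*h_S2 + 1/5*h_S3 + 3/20*h_S4
  h_S3 = 1 + 9/20*h_S0 + 3/10*h_S1 + 1/20*h_S2 + 3/20*h_S3 + 1/20*h_S4
  h_S4 = 1 + 3/20*h_S0 + 1/20*h_S1 + 7/20*h_S2 + 1/20*h_S3 + 2/5*h_S4

Substituting h_S1 = 0 and rearranging gives the linear system (I - Q) h = 1:
  [3/4, -1/5, -1/10, -3/10] . (h_S0, h_S2, h_S3, h_S4) = 1
  [-7/20, 9/10, -1/5, -3/20] . (h_S0, h_S2, h_S3, h_S4) = 1
  [-9/20, -1/20, 17/20, -1/20] . (h_S0, h_S2, h_S3, h_S4) = 1
  [-3/20, -7/20, -1/20, 3/5] . (h_S0, h_S2, h_S3, h_S4) = 1

Solving yields:
  h_S0 = 38660/5807
  h_S2 = 35720/5807
  h_S3 = 31920/5807
  h_S4 = 42840/5807

Starting state is S0, so the expected hitting time is h_S0 = 38660/5807.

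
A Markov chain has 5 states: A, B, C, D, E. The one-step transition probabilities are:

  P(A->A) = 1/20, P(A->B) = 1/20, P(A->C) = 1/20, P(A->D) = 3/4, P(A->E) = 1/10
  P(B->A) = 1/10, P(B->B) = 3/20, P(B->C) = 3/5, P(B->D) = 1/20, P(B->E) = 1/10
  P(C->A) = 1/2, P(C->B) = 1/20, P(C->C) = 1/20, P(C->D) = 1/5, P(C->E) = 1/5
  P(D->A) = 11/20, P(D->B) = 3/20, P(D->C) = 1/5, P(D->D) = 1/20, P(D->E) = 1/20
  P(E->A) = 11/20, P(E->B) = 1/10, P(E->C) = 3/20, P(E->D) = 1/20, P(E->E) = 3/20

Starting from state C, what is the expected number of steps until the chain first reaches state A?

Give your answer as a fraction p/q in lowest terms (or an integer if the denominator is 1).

Let h_i = expected steps to first reach A from state i.
Boundary: h_A = 0.
First-step equations for the other states:
  h_B = 1 + 1/10*h_A + 3/20*h_B + 3/5*h_C + 1/20*h_D + 1/10*h_E
  h_C = 1 + 1/2*h_A + 1/20*h_B + 1/20*h_C + 1/5*h_D + 1/5*h_E
  h_D = 1 + 11/20*h_A + 3/20*h_B + 1/5*h_C + 1/20*h_D + 1/20*h_E
  h_E = 1 + 11/20*h_A + 1/10*h_B + 3/20*h_C + 1/20*h_D + 3/20*h_E

Substituting h_A = 0 and rearranging gives the linear system (I - Q) h = 1:
  [17/20, -3/5, -1/20, -1/10] . (h_B, h_C, h_D, h_E) = 1
  [-1/20, 19/20, -1/5, -1/5] . (h_B, h_C, h_D, h_E) = 1
  [-3/20, -1/5, 19/20, -1/20] . (h_B, h_C, h_D, h_E) = 1
  [-1/10, -3/20, -1/20, 17/20] . (h_B, h_C, h_D, h_E) = 1

Solving yields:
  h_B = 62845/20973
  h_C = 43415/20973
  h_D = 14455/6991
  h_E = 42280/20973

Starting state is C, so the expected hitting time is h_C = 43415/20973.

Answer: 43415/20973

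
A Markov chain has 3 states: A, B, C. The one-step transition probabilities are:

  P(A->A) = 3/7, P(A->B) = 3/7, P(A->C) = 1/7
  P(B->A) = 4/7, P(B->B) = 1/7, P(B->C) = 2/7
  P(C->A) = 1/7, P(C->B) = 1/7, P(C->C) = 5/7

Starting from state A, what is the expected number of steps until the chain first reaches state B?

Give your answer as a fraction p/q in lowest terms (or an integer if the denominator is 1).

Answer: 3

Derivation:
Let h_i = expected steps to first reach B from state i.
Boundary: h_B = 0.
First-step equations for the other states:
  h_A = 1 + 3/7*h_A + 3/7*h_B + 1/7*h_C
  h_C = 1 + 1/7*h_A + 1/7*h_B + 5/7*h_C

Substituting h_B = 0 and rearranging gives the linear system (I - Q) h = 1:
  [4/7, -1/7] . (h_A, h_C) = 1
  [-1/7, 2/7] . (h_A, h_C) = 1

Solving yields:
  h_A = 3
  h_C = 5

Starting state is A, so the expected hitting time is h_A = 3.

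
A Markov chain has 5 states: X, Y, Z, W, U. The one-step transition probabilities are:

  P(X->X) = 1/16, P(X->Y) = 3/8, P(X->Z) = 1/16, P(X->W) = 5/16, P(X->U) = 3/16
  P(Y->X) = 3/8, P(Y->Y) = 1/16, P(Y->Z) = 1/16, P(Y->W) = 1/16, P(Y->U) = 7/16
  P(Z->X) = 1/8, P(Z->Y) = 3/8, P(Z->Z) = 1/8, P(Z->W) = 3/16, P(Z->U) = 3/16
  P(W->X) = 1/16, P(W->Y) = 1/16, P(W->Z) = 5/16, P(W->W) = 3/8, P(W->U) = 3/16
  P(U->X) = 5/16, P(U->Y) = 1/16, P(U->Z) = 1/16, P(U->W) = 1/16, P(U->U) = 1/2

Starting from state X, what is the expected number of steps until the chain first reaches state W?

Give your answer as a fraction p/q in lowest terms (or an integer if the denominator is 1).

Let h_i = expected steps to first reach W from state i.
Boundary: h_W = 0.
First-step equations for the other states:
  h_X = 1 + 1/16*h_X + 3/8*h_Y + 1/16*h_Z + 5/16*h_W + 3/16*h_U
  h_Y = 1 + 3/8*h_X + 1/16*h_Y + 1/16*h_Z + 1/16*h_W + 7/16*h_U
  h_Z = 1 + 1/8*h_X + 3/8*h_Y + 1/8*h_Z + 3/16*h_W + 3/16*h_U
  h_U = 1 + 5/16*h_X + 1/16*h_Y + 1/16*h_Z + 1/16*h_W + 1/2*h_U

Substituting h_W = 0 and rearranging gives the linear system (I - Q) h = 1:
  [15/16, -3/8, -1/16, -3/16] . (h_X, h_Y, h_Z, h_U) = 1
  [-3/8, 15/16, -1/16, -7/16] . (h_X, h_Y, h_Z, h_U) = 1
  [-1/8, -3/8, 7/8, -3/16] . (h_X, h_Y, h_Z, h_U) = 1
  [-5/16, -1/16, -1/16, 1/2] . (h_X, h_Y, h_Z, h_U) = 1

Solving yields:
  h_X = 60240/10043
  h_Y = 74640/10043
  h_Z = 68272/10043
  h_U = 75600/10043

Starting state is X, so the expected hitting time is h_X = 60240/10043.

Answer: 60240/10043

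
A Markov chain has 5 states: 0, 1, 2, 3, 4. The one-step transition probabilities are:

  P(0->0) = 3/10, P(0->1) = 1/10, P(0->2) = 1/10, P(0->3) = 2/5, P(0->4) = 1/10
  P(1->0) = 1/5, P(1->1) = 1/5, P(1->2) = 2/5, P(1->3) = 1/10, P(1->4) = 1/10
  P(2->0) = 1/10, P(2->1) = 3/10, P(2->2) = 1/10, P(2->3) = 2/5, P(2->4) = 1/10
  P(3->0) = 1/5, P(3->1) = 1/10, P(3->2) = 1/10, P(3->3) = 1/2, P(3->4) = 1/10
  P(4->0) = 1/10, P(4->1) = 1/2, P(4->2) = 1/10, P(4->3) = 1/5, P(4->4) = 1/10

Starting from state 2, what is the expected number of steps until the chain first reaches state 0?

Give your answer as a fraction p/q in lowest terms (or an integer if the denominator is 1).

Answer: 775/122

Derivation:
Let h_i = expected steps to first reach 0 from state i.
Boundary: h_0 = 0.
First-step equations for the other states:
  h_1 = 1 + 1/5*h_0 + 1/5*h_1 + 2/5*h_2 + 1/10*h_3 + 1/10*h_4
  h_2 = 1 + 1/10*h_0 + 3/10*h_1 + 1/10*h_2 + 2/5*h_3 + 1/10*h_4
  h_3 = 1 + 1/5*h_0 + 1/10*h_1 + 1/10*h_2 + 1/2*h_3 + 1/10*h_4
  h_4 = 1 + 1/10*h_0 + 1/2*h_1 + 1/10*h_2 + 1/5*h_3 + 1/10*h_4

Substituting h_0 = 0 and rearranging gives the linear system (I - Q) h = 1:
  [4/5, -2/5, -1/10, -1/10] . (h_1, h_2, h_3, h_4) = 1
  [-3/10, 9/10, -2/5, -1/10] . (h_1, h_2, h_3, h_4) = 1
  [-1/10, -1/10, 1/2, -1/10] . (h_1, h_2, h_3, h_4) = 1
  [-1/2, -1/10, -1/5, 9/10] . (h_1, h_2, h_3, h_4) = 1

Solving yields:
  h_1 = 725/122
  h_2 = 775/122
  h_3 = 350/61
  h_4 = 390/61

Starting state is 2, so the expected hitting time is h_2 = 775/122.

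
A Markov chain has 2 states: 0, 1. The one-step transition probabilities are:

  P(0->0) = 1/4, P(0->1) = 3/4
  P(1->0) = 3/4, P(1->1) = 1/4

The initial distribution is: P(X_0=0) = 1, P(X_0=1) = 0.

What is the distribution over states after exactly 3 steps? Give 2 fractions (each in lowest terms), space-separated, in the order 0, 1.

Propagating the distribution step by step (d_{t+1} = d_t * P):
d_0 = (0=1, 1=0)
  d_1[0] = 1*1/4 + 0*3/4 = 1/4
  d_1[1] = 1*3/4 + 0*1/4 = 3/4
d_1 = (0=1/4, 1=3/4)
  d_2[0] = 1/4*1/4 + 3/4*3/4 = 5/8
  d_2[1] = 1/4*3/4 + 3/4*1/4 = 3/8
d_2 = (0=5/8, 1=3/8)
  d_3[0] = 5/8*1/4 + 3/8*3/4 = 7/16
  d_3[1] = 5/8*3/4 + 3/8*1/4 = 9/16
d_3 = (0=7/16, 1=9/16)

Answer: 7/16 9/16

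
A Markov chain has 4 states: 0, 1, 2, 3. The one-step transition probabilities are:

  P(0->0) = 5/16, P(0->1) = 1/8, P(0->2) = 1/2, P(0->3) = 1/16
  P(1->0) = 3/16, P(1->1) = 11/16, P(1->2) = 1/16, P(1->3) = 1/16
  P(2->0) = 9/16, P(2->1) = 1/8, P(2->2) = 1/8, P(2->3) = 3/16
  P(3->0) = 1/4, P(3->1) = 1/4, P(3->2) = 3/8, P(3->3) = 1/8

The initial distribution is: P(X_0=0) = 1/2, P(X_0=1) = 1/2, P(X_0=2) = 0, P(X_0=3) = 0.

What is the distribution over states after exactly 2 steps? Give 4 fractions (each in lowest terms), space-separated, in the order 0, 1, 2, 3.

Propagating the distribution step by step (d_{t+1} = d_t * P):
d_0 = (0=1/2, 1=1/2, 2=0, 3=0)
  d_1[0] = 1/2*5/16 + 1/2*3/16 + 0*9/16 + 0*1/4 = 1/4
  d_1[1] = 1/2*1/8 + 1/2*11/16 + 0*1/8 + 0*1/4 = 13/32
  d_1[2] = 1/2*1/2 + 1/2*1/16 + 0*1/8 + 0*3/8 = 9/32
  d_1[3] = 1/2*1/16 + 1/2*1/16 + 0*3/16 + 0*1/8 = 1/16
d_1 = (0=1/4, 1=13/32, 2=9/32, 3=1/16)
  d_2[0] = 1/4*5/16 + 13/32*3/16 + 9/32*9/16 + 1/16*1/4 = 21/64
  d_2[1] = 1/4*1/8 + 13/32*11/16 + 9/32*1/8 + 1/16*1/4 = 185/512
  d_2[2] = 1/4*1/2 + 13/32*1/16 + 9/32*1/8 + 1/16*3/8 = 107/512
  d_2[3] = 1/4*1/16 + 13/32*1/16 + 9/32*3/16 + 1/16*1/8 = 13/128
d_2 = (0=21/64, 1=185/512, 2=107/512, 3=13/128)

Answer: 21/64 185/512 107/512 13/128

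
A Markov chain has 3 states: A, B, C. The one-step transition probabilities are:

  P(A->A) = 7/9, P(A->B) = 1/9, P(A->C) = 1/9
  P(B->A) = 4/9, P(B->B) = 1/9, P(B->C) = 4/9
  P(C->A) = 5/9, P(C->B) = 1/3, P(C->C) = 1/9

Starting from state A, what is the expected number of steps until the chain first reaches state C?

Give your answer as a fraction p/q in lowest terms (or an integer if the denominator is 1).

Let h_i = expected steps to first reach C from state i.
Boundary: h_C = 0.
First-step equations for the other states:
  h_A = 1 + 7/9*h_A + 1/9*h_B + 1/9*h_C
  h_B = 1 + 4/9*h_A + 1/9*h_B + 4/9*h_C

Substituting h_C = 0 and rearranging gives the linear system (I - Q) h = 1:
  [2/9, -1/9] . (h_A, h_B) = 1
  [-4/9, 8/9] . (h_A, h_B) = 1

Solving yields:
  h_A = 27/4
  h_B = 9/2

Starting state is A, so the expected hitting time is h_A = 27/4.

Answer: 27/4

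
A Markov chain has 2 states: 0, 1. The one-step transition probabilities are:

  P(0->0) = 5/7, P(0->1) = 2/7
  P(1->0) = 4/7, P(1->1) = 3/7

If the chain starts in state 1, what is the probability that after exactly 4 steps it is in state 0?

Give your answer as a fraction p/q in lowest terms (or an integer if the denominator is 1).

Computing P^4 by repeated multiplication:
P^1 =
  0: [5/7, 2/7]
  1: [4/7, 3/7]
P^2 =
  0: [33/49, 16/49]
  1: [32/49, 17/49]
P^3 =
  0: [229/343, 114/343]
  1: [228/343, 115/343]
P^4 =
  0: [1601/2401, 800/2401]
  1: [1600/2401, 801/2401]

(P^4)[1 -> 0] = 1600/2401

Answer: 1600/2401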